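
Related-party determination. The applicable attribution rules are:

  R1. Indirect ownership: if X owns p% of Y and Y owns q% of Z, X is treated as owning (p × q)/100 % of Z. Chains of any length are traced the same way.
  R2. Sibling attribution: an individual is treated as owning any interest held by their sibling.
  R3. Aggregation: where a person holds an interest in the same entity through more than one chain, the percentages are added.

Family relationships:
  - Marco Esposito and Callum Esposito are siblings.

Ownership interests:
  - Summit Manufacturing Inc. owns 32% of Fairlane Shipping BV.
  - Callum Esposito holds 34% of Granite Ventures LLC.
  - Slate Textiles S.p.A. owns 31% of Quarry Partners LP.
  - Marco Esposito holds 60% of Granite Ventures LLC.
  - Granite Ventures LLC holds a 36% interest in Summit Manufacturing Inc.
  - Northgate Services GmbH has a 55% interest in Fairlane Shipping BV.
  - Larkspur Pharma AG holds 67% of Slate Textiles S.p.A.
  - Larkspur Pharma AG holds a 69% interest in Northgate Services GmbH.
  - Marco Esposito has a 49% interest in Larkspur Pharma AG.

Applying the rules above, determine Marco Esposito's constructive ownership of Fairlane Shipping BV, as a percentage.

By sibling attribution (R2), Marco Esposito is treated as also owning Callum Esposito's interest in Granite Ventures LLC, giving 60% + 34% = 94%.
Chain via Granite Ventures LLC → Summit Manufacturing Inc. (R1): 94% × 36% × 32% = 10.8288% of Fairlane Shipping BV.
Chain via Larkspur Pharma AG → Northgate Services GmbH (R1): 49% × 69% × 55% = 18.5955% of Fairlane Shipping BV.
Aggregating (R3): 10.8288% + 18.5955% = 29.4243%.

29.4243%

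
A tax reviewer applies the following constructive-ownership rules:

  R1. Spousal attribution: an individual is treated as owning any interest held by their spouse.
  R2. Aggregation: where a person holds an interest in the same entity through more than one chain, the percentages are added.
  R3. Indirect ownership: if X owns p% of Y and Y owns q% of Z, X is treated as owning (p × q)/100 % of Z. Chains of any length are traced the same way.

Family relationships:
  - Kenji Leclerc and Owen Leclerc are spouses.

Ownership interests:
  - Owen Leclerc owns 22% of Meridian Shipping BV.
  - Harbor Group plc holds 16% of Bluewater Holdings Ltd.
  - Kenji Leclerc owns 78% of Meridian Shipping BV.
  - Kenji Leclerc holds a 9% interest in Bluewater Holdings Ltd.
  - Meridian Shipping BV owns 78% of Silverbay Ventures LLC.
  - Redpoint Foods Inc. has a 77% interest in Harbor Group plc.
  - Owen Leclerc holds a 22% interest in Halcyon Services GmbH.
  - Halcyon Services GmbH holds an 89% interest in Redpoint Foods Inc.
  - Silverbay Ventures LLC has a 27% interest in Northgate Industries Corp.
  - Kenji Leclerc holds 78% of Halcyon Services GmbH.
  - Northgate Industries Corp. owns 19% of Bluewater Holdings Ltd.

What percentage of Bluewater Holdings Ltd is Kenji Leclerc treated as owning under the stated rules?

23.9662%

By spousal attribution (R1), Kenji Leclerc is treated as also owning Owen Leclerc's interest in Halcyon Services GmbH, giving 78% + 22% = 100%.
By spousal attribution (R1), Kenji Leclerc is treated as also owning Owen Leclerc's interest in Meridian Shipping BV, giving 78% + 22% = 100%.
Chain via Halcyon Services GmbH → Redpoint Foods Inc. → Harbor Group plc (R3): 100% × 89% × 77% × 16% = 10.9648% of Bluewater Holdings Ltd.
Chain via Meridian Shipping BV → Silverbay Ventures LLC → Northgate Industries Corp. (R3): 100% × 78% × 27% × 19% = 4.0014% of Bluewater Holdings Ltd.
Direct interest in Bluewater Holdings Ltd: 9%.
Aggregating (R2): 10.9648% + 4.0014% + 9% = 23.9662%.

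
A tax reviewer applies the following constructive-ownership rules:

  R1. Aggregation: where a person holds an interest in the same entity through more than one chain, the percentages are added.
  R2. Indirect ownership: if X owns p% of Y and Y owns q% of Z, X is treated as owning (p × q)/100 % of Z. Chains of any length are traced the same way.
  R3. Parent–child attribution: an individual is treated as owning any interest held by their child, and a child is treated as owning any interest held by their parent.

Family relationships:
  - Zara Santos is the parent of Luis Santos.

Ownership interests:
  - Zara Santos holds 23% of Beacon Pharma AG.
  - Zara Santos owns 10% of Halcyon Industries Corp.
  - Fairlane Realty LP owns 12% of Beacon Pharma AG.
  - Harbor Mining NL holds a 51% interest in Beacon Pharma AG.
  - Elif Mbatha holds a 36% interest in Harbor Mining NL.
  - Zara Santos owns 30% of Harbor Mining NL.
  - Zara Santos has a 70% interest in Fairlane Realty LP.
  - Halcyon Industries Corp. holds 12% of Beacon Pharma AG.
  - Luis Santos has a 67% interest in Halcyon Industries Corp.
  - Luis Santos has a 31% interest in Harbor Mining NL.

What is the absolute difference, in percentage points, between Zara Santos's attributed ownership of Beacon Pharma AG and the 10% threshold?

By parent–child attribution (R3), Zara Santos is treated as also owning Luis Santos's interest in Harbor Mining NL, giving 30% + 31% = 61%.
By parent–child attribution (R3), Zara Santos is treated as also owning Luis Santos's interest in Halcyon Industries Corp, giving 10% + 67% = 77%.
Chain via Harbor Mining NL (R2): 61% × 51% = 31.11% of Beacon Pharma AG.
Chain via Fairlane Realty LP (R2): 70% × 12% = 8.4% of Beacon Pharma AG.
Chain via Halcyon Industries Corp. (R2): 77% × 12% = 9.24% of Beacon Pharma AG.
Direct interest in Beacon Pharma AG: 23%.
Aggregating (R1): 31.11% + 8.4% + 9.24% + 23% = 71.75%.
71.75% exceeds the 10% threshold by 61.75 percentage points.

61.75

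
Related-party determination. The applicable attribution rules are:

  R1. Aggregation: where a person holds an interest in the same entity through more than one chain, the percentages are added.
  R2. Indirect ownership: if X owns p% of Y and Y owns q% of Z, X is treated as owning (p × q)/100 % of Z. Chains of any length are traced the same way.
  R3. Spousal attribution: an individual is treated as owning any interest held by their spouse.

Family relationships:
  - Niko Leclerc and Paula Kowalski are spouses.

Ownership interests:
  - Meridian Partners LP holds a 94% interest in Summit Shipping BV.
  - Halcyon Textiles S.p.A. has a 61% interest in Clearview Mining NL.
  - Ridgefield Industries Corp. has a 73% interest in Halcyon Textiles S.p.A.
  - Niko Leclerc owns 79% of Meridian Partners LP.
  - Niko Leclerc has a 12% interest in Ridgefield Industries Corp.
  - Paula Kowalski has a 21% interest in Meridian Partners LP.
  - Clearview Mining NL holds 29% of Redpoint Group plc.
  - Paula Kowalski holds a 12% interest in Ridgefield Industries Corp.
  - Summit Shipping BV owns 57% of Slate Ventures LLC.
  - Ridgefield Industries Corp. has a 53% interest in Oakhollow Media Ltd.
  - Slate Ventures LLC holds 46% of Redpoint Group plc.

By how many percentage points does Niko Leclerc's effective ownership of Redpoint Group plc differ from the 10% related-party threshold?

17.746088

By spousal attribution (R3), Niko Leclerc is treated as also owning Paula Kowalski's interest in Meridian Partners LP, giving 79% + 21% = 100%.
By spousal attribution (R3), Niko Leclerc is treated as also owning Paula Kowalski's interest in Ridgefield Industries Corp, giving 12% + 12% = 24%.
Chain via Meridian Partners LP → Summit Shipping BV → Slate Ventures LLC (R2): 100% × 94% × 57% × 46% = 24.6468% of Redpoint Group plc.
Chain via Ridgefield Industries Corp. → Halcyon Textiles S.p.A. → Clearview Mining NL (R2): 24% × 73% × 61% × 29% = 3.099288% of Redpoint Group plc.
Aggregating (R1): 24.6468% + 3.099288% = 27.746088%.
27.746088% exceeds the 10% threshold by 17.746088 percentage points.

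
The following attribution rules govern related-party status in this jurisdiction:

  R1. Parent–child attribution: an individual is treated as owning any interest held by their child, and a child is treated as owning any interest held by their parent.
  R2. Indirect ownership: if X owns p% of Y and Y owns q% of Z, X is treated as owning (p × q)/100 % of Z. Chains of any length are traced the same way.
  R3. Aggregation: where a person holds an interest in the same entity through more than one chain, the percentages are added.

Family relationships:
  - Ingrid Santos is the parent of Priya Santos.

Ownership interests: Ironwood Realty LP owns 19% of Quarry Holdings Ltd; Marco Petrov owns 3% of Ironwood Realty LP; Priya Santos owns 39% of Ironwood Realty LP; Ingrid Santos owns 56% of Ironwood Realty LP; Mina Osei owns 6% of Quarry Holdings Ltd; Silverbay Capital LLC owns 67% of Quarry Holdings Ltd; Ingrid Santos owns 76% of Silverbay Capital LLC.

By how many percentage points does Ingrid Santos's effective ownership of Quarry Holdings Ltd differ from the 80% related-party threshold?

11.03

By parent–child attribution (R1), Ingrid Santos is treated as also owning Priya Santos's interest in Ironwood Realty LP, giving 56% + 39% = 95%.
Chain via Silverbay Capital LLC (R2): 76% × 67% = 50.92% of Quarry Holdings Ltd.
Chain via Ironwood Realty LP (R2): 95% × 19% = 18.05% of Quarry Holdings Ltd.
Aggregating (R3): 50.92% + 18.05% = 68.97%.
68.97% falls short of the 80% threshold by 11.03 percentage points.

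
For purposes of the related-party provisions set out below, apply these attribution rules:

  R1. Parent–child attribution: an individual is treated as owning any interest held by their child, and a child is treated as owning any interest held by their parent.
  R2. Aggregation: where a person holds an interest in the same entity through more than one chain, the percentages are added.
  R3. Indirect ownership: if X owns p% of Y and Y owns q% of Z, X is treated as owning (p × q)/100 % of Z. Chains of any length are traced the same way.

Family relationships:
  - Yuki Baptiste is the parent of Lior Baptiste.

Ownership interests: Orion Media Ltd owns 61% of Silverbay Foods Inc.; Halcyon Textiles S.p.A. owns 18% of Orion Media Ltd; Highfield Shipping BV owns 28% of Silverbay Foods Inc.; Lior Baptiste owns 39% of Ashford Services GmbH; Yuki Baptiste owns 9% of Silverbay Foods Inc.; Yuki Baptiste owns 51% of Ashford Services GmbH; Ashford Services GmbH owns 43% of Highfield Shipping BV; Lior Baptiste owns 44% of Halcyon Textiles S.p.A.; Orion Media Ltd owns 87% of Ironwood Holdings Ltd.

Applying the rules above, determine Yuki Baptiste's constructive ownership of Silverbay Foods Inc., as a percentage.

By parent–child attribution (R1), Yuki Baptiste is treated as also owning Lior Baptiste's interest in Ashford Services GmbH, giving 51% + 39% = 90%.
By parent–child attribution (R1), Yuki Baptiste is treated as owning Lior Baptiste's 44% interest in Halcyon Textiles S.p.A.
Chain via Ashford Services GmbH → Highfield Shipping BV (R3): 90% × 43% × 28% = 10.836% of Silverbay Foods Inc.
Direct interest in Silverbay Foods Inc: 9%.
Chain via Halcyon Textiles S.p.A. → Orion Media Ltd (R3): 44% × 18% × 61% = 4.8312% of Silverbay Foods Inc.
Aggregating (R2): 10.836% + 9% + 4.8312% = 24.6672%.

24.6672%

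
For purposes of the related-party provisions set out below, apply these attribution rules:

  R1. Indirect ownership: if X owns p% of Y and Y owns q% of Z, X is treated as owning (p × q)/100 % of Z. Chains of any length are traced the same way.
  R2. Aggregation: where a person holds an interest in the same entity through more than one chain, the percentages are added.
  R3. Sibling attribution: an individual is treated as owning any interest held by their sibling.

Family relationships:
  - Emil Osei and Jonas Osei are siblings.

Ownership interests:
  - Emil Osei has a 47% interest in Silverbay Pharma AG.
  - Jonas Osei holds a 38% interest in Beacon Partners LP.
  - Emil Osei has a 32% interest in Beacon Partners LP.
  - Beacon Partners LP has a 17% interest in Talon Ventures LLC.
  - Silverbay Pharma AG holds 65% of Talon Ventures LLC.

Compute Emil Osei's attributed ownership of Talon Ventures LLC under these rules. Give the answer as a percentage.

42.45%

By sibling attribution (R3), Emil Osei is treated as also owning Jonas Osei's interest in Beacon Partners LP, giving 32% + 38% = 70%.
Chain via Beacon Partners LP (R1): 70% × 17% = 11.9% of Talon Ventures LLC.
Chain via Silverbay Pharma AG (R1): 47% × 65% = 30.55% of Talon Ventures LLC.
Aggregating (R2): 11.9% + 30.55% = 42.45%.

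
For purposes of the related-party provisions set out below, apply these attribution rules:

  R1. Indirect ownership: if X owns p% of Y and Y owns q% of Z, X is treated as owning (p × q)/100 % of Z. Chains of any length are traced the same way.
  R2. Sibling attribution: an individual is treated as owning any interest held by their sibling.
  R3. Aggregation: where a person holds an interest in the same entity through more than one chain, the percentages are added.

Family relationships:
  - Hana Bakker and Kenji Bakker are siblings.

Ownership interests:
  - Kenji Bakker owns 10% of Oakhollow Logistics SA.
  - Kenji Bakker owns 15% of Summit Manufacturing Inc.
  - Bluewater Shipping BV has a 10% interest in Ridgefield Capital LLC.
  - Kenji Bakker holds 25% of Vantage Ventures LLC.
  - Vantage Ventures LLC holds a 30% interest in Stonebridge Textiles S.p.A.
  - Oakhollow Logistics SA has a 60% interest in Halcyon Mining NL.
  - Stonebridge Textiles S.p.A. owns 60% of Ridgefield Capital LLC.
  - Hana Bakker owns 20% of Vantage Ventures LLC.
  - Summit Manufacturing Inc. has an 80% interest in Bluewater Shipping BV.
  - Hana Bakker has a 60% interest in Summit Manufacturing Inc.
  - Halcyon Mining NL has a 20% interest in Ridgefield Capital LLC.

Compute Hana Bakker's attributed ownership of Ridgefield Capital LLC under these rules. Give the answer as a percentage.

By sibling attribution (R2), Hana Bakker is treated as also owning Kenji Bakker's interest in Summit Manufacturing Inc, giving 60% + 15% = 75%.
By sibling attribution (R2), Hana Bakker is treated as also owning Kenji Bakker's interest in Vantage Ventures LLC, giving 20% + 25% = 45%.
By sibling attribution (R2), Hana Bakker is treated as owning Kenji Bakker's 10% interest in Oakhollow Logistics SA.
Chain via Summit Manufacturing Inc. → Bluewater Shipping BV (R1): 75% × 80% × 10% = 6% of Ridgefield Capital LLC.
Chain via Vantage Ventures LLC → Stonebridge Textiles S.p.A. (R1): 45% × 30% × 60% = 8.1% of Ridgefield Capital LLC.
Chain via Oakhollow Logistics SA → Halcyon Mining NL (R1): 10% × 60% × 20% = 1.2% of Ridgefield Capital LLC.
Aggregating (R3): 6% + 8.1% + 1.2% = 15.3%.

15.3%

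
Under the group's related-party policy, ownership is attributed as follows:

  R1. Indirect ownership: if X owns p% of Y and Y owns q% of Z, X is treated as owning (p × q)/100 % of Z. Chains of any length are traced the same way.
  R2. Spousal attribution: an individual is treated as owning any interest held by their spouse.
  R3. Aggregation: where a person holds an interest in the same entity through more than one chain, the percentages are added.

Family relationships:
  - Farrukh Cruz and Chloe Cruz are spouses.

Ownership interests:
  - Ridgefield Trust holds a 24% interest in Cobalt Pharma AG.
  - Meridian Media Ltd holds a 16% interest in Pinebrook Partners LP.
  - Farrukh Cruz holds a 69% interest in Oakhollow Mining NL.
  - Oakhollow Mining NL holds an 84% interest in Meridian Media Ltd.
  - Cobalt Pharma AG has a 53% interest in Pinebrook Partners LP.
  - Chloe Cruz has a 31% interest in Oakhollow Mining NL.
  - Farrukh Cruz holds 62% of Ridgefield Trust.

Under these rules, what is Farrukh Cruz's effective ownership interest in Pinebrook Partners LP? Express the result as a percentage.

21.3264%

By spousal attribution (R2), Farrukh Cruz is treated as also owning Chloe Cruz's interest in Oakhollow Mining NL, giving 69% + 31% = 100%.
Chain via Ridgefield Trust → Cobalt Pharma AG (R1): 62% × 24% × 53% = 7.8864% of Pinebrook Partners LP.
Chain via Oakhollow Mining NL → Meridian Media Ltd (R1): 100% × 84% × 16% = 13.44% of Pinebrook Partners LP.
Aggregating (R3): 7.8864% + 13.44% = 21.3264%.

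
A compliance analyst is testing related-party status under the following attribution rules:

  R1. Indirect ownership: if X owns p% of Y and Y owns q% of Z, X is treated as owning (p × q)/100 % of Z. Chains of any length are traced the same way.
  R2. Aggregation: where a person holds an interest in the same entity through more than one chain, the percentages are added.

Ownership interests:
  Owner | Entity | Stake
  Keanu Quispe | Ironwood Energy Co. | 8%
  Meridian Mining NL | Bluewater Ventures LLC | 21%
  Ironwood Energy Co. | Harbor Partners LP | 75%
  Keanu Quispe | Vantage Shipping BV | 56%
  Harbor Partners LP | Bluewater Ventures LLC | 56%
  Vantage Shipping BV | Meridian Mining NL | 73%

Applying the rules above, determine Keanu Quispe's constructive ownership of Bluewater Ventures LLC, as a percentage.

11.9448%

Chain via Vantage Shipping BV → Meridian Mining NL (R1): 56% × 73% × 21% = 8.5848% of Bluewater Ventures LLC.
Chain via Ironwood Energy Co. → Harbor Partners LP (R1): 8% × 75% × 56% = 3.36% of Bluewater Ventures LLC.
Aggregating (R2): 8.5848% + 3.36% = 11.9448%.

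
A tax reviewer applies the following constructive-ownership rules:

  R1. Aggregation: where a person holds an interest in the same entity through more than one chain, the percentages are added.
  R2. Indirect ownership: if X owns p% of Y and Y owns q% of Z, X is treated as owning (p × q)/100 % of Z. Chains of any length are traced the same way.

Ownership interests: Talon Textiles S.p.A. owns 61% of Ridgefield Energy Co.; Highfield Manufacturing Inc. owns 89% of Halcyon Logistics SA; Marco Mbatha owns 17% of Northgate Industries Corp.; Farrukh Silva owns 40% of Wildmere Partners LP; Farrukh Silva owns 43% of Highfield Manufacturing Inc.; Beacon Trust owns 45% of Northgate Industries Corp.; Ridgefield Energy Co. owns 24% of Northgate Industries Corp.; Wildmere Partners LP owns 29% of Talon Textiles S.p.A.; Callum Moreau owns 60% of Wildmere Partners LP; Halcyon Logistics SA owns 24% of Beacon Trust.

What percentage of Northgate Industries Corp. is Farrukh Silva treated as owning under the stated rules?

5.8314%

Chain via Highfield Manufacturing Inc. → Halcyon Logistics SA → Beacon Trust (R2): 43% × 89% × 24% × 45% = 4.13316% of Northgate Industries Corp.
Chain via Wildmere Partners LP → Talon Textiles S.p.A. → Ridgefield Energy Co. (R2): 40% × 29% × 61% × 24% = 1.69824% of Northgate Industries Corp.
Aggregating (R1): 4.13316% + 1.69824% = 5.8314%.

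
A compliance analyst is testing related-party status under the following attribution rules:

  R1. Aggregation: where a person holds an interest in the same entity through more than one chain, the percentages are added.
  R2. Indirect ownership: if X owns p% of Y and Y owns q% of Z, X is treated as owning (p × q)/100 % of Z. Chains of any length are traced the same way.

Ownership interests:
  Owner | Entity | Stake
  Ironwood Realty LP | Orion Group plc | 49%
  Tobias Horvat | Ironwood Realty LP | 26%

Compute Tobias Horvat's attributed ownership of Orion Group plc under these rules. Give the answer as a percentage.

12.74%

Chain via Ironwood Realty LP (R2): 26% × 49% = 12.74% of Orion Group plc.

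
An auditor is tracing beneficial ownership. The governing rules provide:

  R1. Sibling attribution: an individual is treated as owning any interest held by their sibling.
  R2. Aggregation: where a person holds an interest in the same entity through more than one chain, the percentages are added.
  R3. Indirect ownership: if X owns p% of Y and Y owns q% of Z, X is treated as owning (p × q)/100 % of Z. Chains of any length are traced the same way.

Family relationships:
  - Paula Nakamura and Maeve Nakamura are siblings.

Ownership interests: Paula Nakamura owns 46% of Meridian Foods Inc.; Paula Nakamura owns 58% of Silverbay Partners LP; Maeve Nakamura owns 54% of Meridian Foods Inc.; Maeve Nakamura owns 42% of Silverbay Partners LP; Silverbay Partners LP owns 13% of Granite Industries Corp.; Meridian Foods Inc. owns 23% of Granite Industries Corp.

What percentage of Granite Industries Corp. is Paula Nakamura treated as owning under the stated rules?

By sibling attribution (R1), Paula Nakamura is treated as also owning Maeve Nakamura's interest in Meridian Foods Inc, giving 46% + 54% = 100%.
By sibling attribution (R1), Paula Nakamura is treated as also owning Maeve Nakamura's interest in Silverbay Partners LP, giving 58% + 42% = 100%.
Chain via Meridian Foods Inc. (R3): 100% × 23% = 23% of Granite Industries Corp.
Chain via Silverbay Partners LP (R3): 100% × 13% = 13% of Granite Industries Corp.
Aggregating (R2): 23% + 13% = 36%.

36%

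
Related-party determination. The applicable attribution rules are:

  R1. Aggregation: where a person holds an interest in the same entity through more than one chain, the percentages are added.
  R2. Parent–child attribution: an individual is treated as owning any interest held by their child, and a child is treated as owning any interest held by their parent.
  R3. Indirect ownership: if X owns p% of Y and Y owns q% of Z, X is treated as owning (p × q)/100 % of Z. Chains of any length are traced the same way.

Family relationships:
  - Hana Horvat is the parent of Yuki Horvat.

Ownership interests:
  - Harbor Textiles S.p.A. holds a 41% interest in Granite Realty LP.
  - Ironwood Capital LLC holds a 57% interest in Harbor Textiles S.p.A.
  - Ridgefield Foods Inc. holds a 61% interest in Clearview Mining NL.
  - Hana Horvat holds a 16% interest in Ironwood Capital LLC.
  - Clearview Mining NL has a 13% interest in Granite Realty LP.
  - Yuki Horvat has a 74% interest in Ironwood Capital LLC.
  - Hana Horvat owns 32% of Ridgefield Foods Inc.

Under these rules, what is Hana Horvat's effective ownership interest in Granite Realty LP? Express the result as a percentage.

23.5706%

By parent–child attribution (R2), Hana Horvat is treated as also owning Yuki Horvat's interest in Ironwood Capital LLC, giving 16% + 74% = 90%.
Chain via Ironwood Capital LLC → Harbor Textiles S.p.A. (R3): 90% × 57% × 41% = 21.033% of Granite Realty LP.
Chain via Ridgefield Foods Inc. → Clearview Mining NL (R3): 32% × 61% × 13% = 2.5376% of Granite Realty LP.
Aggregating (R1): 21.033% + 2.5376% = 23.5706%.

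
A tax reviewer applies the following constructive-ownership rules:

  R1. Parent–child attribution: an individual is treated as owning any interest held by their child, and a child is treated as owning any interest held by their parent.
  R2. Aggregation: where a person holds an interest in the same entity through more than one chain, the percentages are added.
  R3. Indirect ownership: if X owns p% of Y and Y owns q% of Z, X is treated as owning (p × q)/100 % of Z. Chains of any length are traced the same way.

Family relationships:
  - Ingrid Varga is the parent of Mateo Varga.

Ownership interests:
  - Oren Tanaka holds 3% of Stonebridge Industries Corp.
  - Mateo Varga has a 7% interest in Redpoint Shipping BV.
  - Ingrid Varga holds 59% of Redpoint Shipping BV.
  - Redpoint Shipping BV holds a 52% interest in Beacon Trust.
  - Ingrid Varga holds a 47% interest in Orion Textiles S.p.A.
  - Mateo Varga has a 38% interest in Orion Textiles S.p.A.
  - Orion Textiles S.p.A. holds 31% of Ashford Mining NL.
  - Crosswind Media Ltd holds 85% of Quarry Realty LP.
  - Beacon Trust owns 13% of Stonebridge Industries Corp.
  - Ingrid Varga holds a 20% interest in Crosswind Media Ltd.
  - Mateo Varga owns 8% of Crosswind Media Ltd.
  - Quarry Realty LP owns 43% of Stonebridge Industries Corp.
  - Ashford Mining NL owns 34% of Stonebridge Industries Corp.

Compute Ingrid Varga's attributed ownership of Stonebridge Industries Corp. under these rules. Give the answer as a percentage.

By parent–child attribution (R1), Ingrid Varga is treated as also owning Mateo Varga's interest in Redpoint Shipping BV, giving 59% + 7% = 66%.
By parent–child attribution (R1), Ingrid Varga is treated as also owning Mateo Varga's interest in Crosswind Media Ltd, giving 20% + 8% = 28%.
By parent–child attribution (R1), Ingrid Varga is treated as also owning Mateo Varga's interest in Orion Textiles S.p.A, giving 47% + 38% = 85%.
Chain via Redpoint Shipping BV → Beacon Trust (R3): 66% × 52% × 13% = 4.4616% of Stonebridge Industries Corp.
Chain via Crosswind Media Ltd → Quarry Realty LP (R3): 28% × 85% × 43% = 10.234% of Stonebridge Industries Corp.
Chain via Orion Textiles S.p.A. → Ashford Mining NL (R3): 85% × 31% × 34% = 8.959% of Stonebridge Industries Corp.
Aggregating (R2): 4.4616% + 10.234% + 8.959% = 23.6546%.

23.6546%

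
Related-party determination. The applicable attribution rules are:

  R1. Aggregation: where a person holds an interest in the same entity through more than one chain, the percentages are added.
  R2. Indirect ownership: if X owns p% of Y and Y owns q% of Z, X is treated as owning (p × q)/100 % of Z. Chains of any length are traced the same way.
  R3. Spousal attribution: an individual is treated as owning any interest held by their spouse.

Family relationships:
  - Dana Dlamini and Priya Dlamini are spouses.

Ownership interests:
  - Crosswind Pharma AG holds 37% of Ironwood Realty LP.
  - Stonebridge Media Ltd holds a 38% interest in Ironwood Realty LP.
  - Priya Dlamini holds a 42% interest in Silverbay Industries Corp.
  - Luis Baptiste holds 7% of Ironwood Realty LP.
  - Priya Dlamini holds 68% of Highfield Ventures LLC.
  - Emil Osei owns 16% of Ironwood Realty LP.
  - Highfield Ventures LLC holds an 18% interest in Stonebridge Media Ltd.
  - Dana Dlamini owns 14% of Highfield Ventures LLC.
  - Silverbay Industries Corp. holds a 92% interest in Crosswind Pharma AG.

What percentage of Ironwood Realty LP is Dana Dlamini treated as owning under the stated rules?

By spousal attribution (R3), Dana Dlamini is treated as also owning Priya Dlamini's interest in Highfield Ventures LLC, giving 14% + 68% = 82%.
By spousal attribution (R3), Dana Dlamini is treated as owning Priya Dlamini's 42% interest in Silverbay Industries Corp.
Chain via Highfield Ventures LLC → Stonebridge Media Ltd (R2): 82% × 18% × 38% = 5.6088% of Ironwood Realty LP.
Chain via Silverbay Industries Corp. → Crosswind Pharma AG (R2): 42% × 92% × 37% = 14.2968% of Ironwood Realty LP.
Aggregating (R1): 5.6088% + 14.2968% = 19.9056%.

19.9056%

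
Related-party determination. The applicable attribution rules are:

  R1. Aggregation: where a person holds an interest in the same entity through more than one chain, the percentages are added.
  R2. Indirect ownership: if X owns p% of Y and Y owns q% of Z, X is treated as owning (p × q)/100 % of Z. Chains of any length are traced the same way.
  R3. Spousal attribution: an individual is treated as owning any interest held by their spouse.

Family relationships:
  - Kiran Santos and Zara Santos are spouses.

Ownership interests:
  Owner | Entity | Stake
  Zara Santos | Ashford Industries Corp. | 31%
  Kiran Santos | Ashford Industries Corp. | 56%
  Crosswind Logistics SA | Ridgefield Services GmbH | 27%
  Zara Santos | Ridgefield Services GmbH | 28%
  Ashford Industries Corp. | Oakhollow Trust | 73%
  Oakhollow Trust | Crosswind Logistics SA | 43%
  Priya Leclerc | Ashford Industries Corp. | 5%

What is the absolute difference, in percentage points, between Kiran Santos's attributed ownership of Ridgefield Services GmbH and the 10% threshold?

By spousal attribution (R3), Kiran Santos is treated as also owning Zara Santos's interest in Ashford Industries Corp, giving 56% + 31% = 87%.
By spousal attribution (R3), Kiran Santos is treated as owning Zara Santos's 28% interest in Ridgefield Services GmbH.
Chain via Ashford Industries Corp. → Oakhollow Trust → Crosswind Logistics SA (R2): 87% × 73% × 43% × 27% = 7.373511% of Ridgefield Services GmbH.
Direct interest in Ridgefield Services GmbH: 28%.
Aggregating (R1): 7.373511% + 28% = 35.373511%.
35.373511% exceeds the 10% threshold by 25.373511 percentage points.

25.373511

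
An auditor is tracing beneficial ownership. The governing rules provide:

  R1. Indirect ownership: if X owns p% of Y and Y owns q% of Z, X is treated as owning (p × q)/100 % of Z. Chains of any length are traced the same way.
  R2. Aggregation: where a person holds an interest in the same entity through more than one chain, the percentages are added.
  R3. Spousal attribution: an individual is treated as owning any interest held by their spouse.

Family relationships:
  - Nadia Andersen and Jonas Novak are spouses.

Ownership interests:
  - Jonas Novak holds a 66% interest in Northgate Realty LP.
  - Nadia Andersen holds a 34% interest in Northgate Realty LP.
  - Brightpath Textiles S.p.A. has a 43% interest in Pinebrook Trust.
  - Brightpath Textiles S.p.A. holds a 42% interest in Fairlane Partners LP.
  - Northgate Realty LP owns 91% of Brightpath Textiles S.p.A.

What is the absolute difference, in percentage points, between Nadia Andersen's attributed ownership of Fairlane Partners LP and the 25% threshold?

13.22

By spousal attribution (R3), Nadia Andersen is treated as also owning Jonas Novak's interest in Northgate Realty LP, giving 34% + 66% = 100%.
Chain via Northgate Realty LP → Brightpath Textiles S.p.A. (R1): 100% × 91% × 42% = 38.22% of Fairlane Partners LP.
38.22% exceeds the 25% threshold by 13.22 percentage points.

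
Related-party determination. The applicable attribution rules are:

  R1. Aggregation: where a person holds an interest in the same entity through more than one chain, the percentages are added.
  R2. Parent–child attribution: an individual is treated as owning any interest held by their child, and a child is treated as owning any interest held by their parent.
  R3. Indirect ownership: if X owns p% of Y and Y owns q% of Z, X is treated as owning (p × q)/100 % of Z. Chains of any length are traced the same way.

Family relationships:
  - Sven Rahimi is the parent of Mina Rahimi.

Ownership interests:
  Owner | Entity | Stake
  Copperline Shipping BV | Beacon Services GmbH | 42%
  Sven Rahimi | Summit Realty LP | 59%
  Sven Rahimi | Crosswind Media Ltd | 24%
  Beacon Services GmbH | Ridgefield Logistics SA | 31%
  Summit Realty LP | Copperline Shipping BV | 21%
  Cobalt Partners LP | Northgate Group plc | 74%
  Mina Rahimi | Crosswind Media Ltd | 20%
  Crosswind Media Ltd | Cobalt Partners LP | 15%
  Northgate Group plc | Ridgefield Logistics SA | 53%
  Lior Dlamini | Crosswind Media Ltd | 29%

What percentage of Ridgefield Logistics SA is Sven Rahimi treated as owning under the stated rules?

By parent–child attribution (R2), Sven Rahimi is treated as also owning Mina Rahimi's interest in Crosswind Media Ltd, giving 24% + 20% = 44%.
Chain via Summit Realty LP → Copperline Shipping BV → Beacon Services GmbH (R3): 59% × 21% × 42% × 31% = 1.613178% of Ridgefield Logistics SA.
Chain via Crosswind Media Ltd → Cobalt Partners LP → Northgate Group plc (R3): 44% × 15% × 74% × 53% = 2.58852% of Ridgefield Logistics SA.
Aggregating (R1): 1.613178% + 2.58852% = 4.201698%.

4.201698%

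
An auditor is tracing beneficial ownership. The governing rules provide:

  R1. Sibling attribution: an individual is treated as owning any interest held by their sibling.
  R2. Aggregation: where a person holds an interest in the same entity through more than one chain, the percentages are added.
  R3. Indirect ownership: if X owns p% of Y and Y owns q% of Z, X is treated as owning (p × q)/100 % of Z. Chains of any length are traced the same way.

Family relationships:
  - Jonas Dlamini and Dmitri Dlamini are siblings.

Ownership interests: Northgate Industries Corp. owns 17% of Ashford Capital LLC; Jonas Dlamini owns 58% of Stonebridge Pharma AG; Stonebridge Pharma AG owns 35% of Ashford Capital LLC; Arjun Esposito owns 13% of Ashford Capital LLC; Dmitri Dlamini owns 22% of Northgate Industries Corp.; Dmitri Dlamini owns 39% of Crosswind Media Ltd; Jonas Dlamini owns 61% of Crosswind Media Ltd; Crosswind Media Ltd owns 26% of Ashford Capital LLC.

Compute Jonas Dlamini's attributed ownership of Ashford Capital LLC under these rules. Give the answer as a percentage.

50.04%

By sibling attribution (R1), Jonas Dlamini is treated as also owning Dmitri Dlamini's interest in Crosswind Media Ltd, giving 61% + 39% = 100%.
By sibling attribution (R1), Jonas Dlamini is treated as owning Dmitri Dlamini's 22% interest in Northgate Industries Corp.
Chain via Stonebridge Pharma AG (R3): 58% × 35% = 20.3% of Ashford Capital LLC.
Chain via Crosswind Media Ltd (R3): 100% × 26% = 26% of Ashford Capital LLC.
Chain via Northgate Industries Corp. (R3): 22% × 17% = 3.74% of Ashford Capital LLC.
Aggregating (R2): 20.3% + 26% + 3.74% = 50.04%.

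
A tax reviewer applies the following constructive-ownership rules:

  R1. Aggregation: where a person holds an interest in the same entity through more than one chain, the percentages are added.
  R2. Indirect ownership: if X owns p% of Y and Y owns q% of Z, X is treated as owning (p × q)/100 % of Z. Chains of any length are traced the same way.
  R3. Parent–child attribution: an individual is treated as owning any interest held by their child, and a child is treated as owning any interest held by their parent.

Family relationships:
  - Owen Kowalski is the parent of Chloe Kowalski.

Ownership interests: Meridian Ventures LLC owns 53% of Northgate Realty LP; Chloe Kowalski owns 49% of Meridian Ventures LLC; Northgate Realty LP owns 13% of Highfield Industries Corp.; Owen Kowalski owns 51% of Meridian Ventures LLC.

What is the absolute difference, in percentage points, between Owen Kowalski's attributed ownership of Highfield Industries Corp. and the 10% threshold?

3.11

By parent–child attribution (R3), Owen Kowalski is treated as also owning Chloe Kowalski's interest in Meridian Ventures LLC, giving 51% + 49% = 100%.
Chain via Meridian Ventures LLC → Northgate Realty LP (R2): 100% × 53% × 13% = 6.89% of Highfield Industries Corp.
6.89% falls short of the 10% threshold by 3.11 percentage points.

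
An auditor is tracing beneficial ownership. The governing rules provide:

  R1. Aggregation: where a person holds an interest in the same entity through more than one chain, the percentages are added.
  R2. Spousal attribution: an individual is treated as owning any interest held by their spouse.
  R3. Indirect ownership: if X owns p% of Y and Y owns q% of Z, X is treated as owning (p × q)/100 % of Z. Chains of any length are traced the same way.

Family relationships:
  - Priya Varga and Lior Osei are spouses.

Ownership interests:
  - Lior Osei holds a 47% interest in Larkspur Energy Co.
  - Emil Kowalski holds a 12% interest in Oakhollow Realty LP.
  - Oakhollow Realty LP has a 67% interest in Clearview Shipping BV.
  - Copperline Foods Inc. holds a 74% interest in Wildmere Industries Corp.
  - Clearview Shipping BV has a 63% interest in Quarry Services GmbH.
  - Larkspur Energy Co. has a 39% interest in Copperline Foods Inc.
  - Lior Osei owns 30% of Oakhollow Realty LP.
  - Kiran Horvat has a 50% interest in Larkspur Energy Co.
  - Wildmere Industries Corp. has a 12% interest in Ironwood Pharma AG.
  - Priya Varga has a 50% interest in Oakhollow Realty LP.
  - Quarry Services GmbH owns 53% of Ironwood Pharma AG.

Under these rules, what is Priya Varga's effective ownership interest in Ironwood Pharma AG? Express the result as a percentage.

19.524744%

By spousal attribution (R2), Priya Varga is treated as also owning Lior Osei's interest in Oakhollow Realty LP, giving 50% + 30% = 80%.
By spousal attribution (R2), Priya Varga is treated as owning Lior Osei's 47% interest in Larkspur Energy Co.
Chain via Oakhollow Realty LP → Clearview Shipping BV → Quarry Services GmbH (R3): 80% × 67% × 63% × 53% = 17.89704% of Ironwood Pharma AG.
Chain via Larkspur Energy Co. → Copperline Foods Inc. → Wildmere Industries Corp. (R3): 47% × 39% × 74% × 12% = 1.627704% of Ironwood Pharma AG.
Aggregating (R1): 17.89704% + 1.627704% = 19.524744%.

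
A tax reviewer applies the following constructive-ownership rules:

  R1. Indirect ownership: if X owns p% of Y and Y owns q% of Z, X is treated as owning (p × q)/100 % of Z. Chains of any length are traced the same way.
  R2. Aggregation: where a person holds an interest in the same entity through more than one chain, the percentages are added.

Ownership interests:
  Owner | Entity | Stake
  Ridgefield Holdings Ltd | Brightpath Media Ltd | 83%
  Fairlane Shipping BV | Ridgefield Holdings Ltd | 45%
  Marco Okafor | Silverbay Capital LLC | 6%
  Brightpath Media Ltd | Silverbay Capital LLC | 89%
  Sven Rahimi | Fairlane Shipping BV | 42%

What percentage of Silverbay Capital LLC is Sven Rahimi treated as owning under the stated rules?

13.96143%

Chain via Fairlane Shipping BV → Ridgefield Holdings Ltd → Brightpath Media Ltd (R1): 42% × 45% × 83% × 89% = 13.96143% of Silverbay Capital LLC.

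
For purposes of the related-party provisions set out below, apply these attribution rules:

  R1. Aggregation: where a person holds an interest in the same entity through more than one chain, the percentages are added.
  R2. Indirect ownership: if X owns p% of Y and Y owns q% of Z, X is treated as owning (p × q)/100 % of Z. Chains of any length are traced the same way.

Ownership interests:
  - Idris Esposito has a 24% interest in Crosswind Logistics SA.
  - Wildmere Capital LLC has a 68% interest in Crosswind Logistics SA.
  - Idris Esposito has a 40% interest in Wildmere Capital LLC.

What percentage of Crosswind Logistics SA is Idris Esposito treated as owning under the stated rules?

Chain via Wildmere Capital LLC (R2): 40% × 68% = 27.2% of Crosswind Logistics SA.
Direct interest in Crosswind Logistics SA: 24%.
Aggregating (R1): 27.2% + 24% = 51.2%.

51.2%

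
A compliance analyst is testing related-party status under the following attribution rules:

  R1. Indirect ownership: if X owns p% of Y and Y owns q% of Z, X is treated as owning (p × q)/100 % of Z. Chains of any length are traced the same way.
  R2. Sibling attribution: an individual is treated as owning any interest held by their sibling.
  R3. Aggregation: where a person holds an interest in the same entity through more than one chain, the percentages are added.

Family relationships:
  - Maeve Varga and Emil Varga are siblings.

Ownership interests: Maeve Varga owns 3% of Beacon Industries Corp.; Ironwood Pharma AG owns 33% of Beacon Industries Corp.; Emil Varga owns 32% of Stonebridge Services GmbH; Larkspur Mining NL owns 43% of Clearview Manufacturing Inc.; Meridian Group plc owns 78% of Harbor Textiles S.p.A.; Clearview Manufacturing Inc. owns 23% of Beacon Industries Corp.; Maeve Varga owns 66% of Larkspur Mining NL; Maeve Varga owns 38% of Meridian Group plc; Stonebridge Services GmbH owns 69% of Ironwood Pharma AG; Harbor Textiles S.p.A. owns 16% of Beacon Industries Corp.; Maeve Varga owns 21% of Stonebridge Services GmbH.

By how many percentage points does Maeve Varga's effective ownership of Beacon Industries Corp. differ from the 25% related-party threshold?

By sibling attribution (R2), Maeve Varga is treated as also owning Emil Varga's interest in Stonebridge Services GmbH, giving 21% + 32% = 53%.
Chain via Meridian Group plc → Harbor Textiles S.p.A. (R1): 38% × 78% × 16% = 4.7424% of Beacon Industries Corp.
Chain via Larkspur Mining NL → Clearview Manufacturing Inc. (R1): 66% × 43% × 23% = 6.5274% of Beacon Industries Corp.
Chain via Stonebridge Services GmbH → Ironwood Pharma AG (R1): 53% × 69% × 33% = 12.0681% of Beacon Industries Corp.
Direct interest in Beacon Industries Corp: 3%.
Aggregating (R3): 4.7424% + 6.5274% + 12.0681% + 3% = 26.3379%.
26.3379% exceeds the 25% threshold by 1.3379 percentage points.

1.3379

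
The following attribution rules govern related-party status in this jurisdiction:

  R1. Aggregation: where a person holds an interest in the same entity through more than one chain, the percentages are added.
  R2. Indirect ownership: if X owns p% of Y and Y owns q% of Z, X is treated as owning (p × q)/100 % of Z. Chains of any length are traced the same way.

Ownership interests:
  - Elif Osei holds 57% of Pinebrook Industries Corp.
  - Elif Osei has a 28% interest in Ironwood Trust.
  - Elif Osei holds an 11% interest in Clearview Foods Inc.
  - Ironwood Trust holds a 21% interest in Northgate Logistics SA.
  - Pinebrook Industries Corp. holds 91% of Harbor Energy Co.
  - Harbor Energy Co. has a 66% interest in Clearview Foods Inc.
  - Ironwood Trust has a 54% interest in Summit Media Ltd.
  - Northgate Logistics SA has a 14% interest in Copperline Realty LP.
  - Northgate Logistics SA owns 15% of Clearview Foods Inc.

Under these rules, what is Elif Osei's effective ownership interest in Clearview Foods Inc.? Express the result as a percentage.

46.1162%

Chain via Pinebrook Industries Corp. → Harbor Energy Co. (R2): 57% × 91% × 66% = 34.2342% of Clearview Foods Inc.
Chain via Ironwood Trust → Northgate Logistics SA (R2): 28% × 21% × 15% = 0.882% of Clearview Foods Inc.
Direct interest in Clearview Foods Inc: 11%.
Aggregating (R1): 34.2342% + 0.882% + 11% = 46.1162%.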